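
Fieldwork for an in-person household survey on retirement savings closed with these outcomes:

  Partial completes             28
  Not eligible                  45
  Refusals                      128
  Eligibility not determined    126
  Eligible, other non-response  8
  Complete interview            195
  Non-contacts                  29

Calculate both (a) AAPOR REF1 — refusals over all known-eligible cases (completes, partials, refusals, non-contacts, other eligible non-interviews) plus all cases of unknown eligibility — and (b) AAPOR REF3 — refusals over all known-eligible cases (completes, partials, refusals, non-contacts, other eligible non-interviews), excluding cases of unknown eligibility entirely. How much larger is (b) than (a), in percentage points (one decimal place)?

8.1

Num → 128
Denominator → 195 + 28 + 128 + 29 + 8 + 126 = 514
REF1 = 128 / 514 = 0.2490
Denominator → 195 + 28 + 128 + 29 + 8 = 388
REF3 = 128 / 388 = 0.3299
Difference = 32.99 − 24.90 = 8.09 percentage points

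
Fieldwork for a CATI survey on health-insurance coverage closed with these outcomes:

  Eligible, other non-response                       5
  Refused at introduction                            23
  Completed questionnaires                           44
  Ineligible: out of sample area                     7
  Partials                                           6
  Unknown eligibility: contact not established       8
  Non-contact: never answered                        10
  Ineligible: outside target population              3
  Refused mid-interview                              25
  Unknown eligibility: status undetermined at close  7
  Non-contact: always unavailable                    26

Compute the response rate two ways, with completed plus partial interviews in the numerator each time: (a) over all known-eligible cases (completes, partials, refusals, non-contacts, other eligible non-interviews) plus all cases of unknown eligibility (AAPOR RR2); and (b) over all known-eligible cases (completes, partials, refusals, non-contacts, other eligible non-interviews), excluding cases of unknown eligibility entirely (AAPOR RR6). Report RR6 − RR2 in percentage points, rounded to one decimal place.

Refusals = 23 + 25 = 48
Non-contacts = 10 + 26 = 36
Eligibility not determined = 8 + 7 = 15
Not eligible = 3 + 7 = 10
Num = 44 + 6 = 50
Denominator = 44 + 6 + 48 + 36 + 5 + 15 = 154
RR2 = 50 / 154 = 0.3247
Denominator = 44 + 6 + 48 + 36 + 5 = 139
RR6 = 50 / 139 = 0.3597
Difference = 35.97 − 32.47 = 3.50 percentage points

3.5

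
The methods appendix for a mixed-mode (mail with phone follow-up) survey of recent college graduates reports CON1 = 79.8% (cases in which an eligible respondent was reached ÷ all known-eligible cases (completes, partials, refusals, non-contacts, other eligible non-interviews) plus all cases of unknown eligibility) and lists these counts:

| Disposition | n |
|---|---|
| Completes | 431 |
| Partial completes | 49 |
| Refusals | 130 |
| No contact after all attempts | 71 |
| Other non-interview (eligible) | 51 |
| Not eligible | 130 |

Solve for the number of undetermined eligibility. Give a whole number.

96

Num = 431 + 49 + 130 + 51 = 661
CON1 = 661 / D = 0.798
D = 661 / 0.798 = 828.3
Rest of base = 732
undetermined eligibility = 828.3 − 732 ≈ 96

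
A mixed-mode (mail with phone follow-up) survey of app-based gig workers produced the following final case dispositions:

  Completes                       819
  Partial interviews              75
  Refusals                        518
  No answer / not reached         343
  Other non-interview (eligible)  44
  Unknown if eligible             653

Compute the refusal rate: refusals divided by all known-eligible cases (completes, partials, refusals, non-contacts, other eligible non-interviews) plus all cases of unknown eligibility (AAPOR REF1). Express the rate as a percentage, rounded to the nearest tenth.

21.1%

Top = 518
Denominator = 819 + 75 + 518 + 343 + 44 + 653 = 2452
REF1 = 518 / 2452 = 0.2113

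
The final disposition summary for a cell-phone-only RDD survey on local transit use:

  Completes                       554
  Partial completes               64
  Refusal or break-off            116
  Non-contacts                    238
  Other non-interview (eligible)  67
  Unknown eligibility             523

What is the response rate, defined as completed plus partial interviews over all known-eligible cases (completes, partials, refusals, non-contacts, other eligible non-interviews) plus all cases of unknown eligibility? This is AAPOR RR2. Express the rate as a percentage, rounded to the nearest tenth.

Numerator → 554 + 64 = 618
Denominator → 554 + 64 + 116 + 238 + 67 + 523 = 1562
RR2 = 618 / 1562 = 0.3956

39.6%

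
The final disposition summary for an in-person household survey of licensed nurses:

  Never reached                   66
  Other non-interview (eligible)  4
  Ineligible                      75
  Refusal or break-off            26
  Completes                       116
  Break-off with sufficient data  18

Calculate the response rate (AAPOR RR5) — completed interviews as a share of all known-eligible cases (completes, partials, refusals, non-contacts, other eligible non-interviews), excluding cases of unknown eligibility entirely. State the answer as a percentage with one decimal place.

50.4%

Numerator = 116
Denom = 116 + 18 + 26 + 66 + 4 = 230
RR5 = 116 / 230 = 0.5043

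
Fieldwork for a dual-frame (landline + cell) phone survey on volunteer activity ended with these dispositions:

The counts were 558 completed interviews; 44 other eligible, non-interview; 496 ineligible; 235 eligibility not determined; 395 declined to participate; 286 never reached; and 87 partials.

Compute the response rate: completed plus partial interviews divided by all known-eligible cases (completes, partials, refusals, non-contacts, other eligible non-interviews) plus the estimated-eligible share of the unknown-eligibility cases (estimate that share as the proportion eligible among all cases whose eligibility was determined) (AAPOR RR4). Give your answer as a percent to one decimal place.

41.8%

Top → 558 + 87 = 645
Determined eligible → 558 + 87 + 395 + 286 + 44 = 1370
e = 1370 / (1370 + 496) = 1370 / 1866 = 0.7342
Estimated eligible among unknowns → 0.7342 × 235 = 172.54
Base → 1370 + 172.54 = 1542.54
RR4 = 645 / 1542.54 = 0.4181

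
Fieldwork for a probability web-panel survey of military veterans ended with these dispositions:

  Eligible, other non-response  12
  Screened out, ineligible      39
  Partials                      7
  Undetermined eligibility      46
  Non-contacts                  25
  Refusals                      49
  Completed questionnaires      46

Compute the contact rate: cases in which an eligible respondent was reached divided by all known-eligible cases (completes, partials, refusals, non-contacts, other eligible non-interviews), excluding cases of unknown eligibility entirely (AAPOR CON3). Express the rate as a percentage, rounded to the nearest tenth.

82.0%

Top → 46 + 7 + 49 + 12 = 114
Base → 46 + 7 + 49 + 25 + 12 = 139
CON3 = 114 / 139 = 0.8201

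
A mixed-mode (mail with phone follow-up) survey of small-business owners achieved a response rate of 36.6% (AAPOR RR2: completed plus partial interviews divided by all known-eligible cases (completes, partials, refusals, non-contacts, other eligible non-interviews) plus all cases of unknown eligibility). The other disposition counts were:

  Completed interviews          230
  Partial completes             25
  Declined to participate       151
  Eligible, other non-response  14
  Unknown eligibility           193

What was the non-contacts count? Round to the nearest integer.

84

Num → 230 + 25 = 255
RR2 = 255 / D = 0.366
D = 255 / 0.366 = 696.7
Remaining denominator categories sum to 613
non-contacts = 696.7 − 613 ≈ 84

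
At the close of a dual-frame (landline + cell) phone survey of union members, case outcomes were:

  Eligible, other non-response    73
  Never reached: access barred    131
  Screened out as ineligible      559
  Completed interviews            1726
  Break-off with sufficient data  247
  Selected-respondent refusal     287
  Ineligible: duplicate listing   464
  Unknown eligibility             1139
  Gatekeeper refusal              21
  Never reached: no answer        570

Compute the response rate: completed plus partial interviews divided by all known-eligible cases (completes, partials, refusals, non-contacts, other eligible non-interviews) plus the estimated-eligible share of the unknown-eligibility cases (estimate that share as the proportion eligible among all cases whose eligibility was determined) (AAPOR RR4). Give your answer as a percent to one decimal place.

50.5%

Refusals = 21 + 287 = 308
Non-contacts = 570 + 131 = 701
Not eligible = 559 + 464 = 1023
Top: 1726 + 247 = 1973
Known eligible: 1726 + 247 + 308 + 701 + 73 = 3055
e = 3055 / (3055 + 1023) = 3055 / 4078 = 0.7491
Eligible share of unknowns: 0.7491 × 1139 = 853.22
Base: 3055 + 853.22 = 3908.22
RR4 = 1973 / 3908.22 = 0.5048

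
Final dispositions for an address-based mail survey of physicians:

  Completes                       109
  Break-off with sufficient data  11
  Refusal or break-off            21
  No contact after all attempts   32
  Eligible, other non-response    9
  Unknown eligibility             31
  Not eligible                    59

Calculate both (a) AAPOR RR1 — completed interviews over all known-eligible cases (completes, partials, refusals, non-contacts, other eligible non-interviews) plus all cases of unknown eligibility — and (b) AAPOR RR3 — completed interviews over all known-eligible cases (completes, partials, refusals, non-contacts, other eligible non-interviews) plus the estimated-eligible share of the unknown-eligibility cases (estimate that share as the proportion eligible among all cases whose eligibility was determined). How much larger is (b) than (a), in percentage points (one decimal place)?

Top = 109
Base = 109 + 11 + 21 + 32 + 9 + 31 = 213
RR1 = 109 / 213 = 0.5117
Eligible (known) = 109 + 11 + 21 + 32 + 9 = 182
e = 182 / (182 + 59) = 182 / 241 = 0.7552
Eligible share of unknowns = 0.7552 × 31 = 23.41
Base = 182 + 23.41 = 205.41
RR3 = 109 / 205.41 = 0.5306
Difference = 53.06 − 51.17 = 1.89 percentage points

1.9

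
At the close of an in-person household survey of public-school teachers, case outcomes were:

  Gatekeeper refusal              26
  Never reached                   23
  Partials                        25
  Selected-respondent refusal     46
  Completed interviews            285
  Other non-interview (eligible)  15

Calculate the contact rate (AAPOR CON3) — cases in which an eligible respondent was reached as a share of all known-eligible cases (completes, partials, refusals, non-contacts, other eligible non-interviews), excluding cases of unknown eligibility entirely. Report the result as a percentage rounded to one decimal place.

94.5%

Declined to participate = 26 + 46 = 72
Top: 285 + 25 + 72 + 15 = 397
Base: 285 + 25 + 72 + 23 + 15 = 420
CON3 = 397 / 420 = 0.9452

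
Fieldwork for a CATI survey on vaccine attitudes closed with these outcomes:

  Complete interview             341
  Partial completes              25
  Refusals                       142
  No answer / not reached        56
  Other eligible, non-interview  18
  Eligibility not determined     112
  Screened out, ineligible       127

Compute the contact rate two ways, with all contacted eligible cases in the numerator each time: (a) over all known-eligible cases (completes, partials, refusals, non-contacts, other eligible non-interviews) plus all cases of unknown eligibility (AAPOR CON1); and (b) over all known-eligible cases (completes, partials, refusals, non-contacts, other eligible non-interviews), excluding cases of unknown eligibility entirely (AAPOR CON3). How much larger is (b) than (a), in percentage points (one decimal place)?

14.6

Numerator = 341 + 25 + 142 + 18 = 526
Denominator = 341 + 25 + 142 + 56 + 18 + 112 = 694
CON1 = 526 / 694 = 0.7579
Denominator = 341 + 25 + 142 + 56 + 18 = 582
CON3 = 526 / 582 = 0.9038
Difference = 90.38 − 75.79 = 14.59 percentage points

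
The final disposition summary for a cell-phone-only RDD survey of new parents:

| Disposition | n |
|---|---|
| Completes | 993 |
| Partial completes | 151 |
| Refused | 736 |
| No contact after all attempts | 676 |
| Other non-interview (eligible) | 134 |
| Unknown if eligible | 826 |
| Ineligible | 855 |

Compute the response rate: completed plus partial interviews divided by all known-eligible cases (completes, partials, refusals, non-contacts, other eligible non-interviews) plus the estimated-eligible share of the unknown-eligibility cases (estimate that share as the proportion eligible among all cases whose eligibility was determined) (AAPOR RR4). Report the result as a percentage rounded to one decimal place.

34.5%

Num = 993 + 151 = 1144
Known eligible = 993 + 151 + 736 + 676 + 134 = 2690
e = 2690 / (2690 + 855) = 2690 / 3545 = 0.7588
Eligible share of unknowns = 0.7588 × 826 = 626.77
Denominator = 2690 + 626.77 = 3316.77
RR4 = 1144 / 3316.77 = 0.3449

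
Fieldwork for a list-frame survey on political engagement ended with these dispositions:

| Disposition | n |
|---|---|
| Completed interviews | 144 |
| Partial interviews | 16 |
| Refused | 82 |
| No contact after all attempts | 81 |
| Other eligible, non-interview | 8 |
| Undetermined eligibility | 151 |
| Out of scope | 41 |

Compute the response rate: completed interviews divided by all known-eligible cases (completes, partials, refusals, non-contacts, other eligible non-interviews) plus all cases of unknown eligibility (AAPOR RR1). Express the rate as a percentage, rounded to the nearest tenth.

29.9%

Top = 144
Base = 144 + 16 + 82 + 81 + 8 + 151 = 482
RR1 = 144 / 482 = 0.2988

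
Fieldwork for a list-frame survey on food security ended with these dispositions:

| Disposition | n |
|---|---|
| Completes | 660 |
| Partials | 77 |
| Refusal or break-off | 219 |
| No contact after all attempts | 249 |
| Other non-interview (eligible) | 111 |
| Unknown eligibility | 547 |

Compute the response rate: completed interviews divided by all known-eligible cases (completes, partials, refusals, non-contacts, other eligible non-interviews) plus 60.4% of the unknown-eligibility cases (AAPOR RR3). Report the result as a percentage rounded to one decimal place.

Num = 660
Determined eligible = 660 + 77 + 219 + 249 + 111 = 1316
Eligible share of unknowns = 0.6040 × 547 = 330.39
Denom = 1316 + 330.39 = 1646.39
RR3 = 660 / 1646.39 = 0.4009

40.1%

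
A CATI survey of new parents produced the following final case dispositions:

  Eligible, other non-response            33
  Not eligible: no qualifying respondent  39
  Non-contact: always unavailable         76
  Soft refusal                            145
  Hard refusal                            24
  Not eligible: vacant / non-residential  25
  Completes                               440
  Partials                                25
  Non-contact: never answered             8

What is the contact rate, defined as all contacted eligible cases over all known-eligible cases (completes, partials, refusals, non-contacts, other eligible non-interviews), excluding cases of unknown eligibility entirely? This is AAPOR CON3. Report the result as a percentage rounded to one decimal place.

Refusals = 24 + 145 = 169
Non-contacts = 8 + 76 = 84
Out of scope = 39 + 25 = 64
Num = 440 + 25 + 169 + 33 = 667
Denom = 440 + 25 + 169 + 84 + 33 = 751
CON3 = 667 / 751 = 0.8881

88.8%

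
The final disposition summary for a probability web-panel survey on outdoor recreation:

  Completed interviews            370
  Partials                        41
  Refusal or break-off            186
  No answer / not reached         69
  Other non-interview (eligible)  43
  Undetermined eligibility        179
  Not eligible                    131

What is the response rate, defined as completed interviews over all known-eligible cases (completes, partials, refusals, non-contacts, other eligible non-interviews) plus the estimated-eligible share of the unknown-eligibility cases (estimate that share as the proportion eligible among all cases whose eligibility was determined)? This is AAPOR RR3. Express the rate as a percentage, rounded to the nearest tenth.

43.0%

Numerator: 370
Known eligible: 370 + 41 + 186 + 69 + 43 = 709
e = 709 / (709 + 131) = 709 / 840 = 0.8440
e × U: 0.8440 × 179 = 151.08
Base: 709 + 151.08 = 860.08
RR3 = 370 / 860.08 = 0.4302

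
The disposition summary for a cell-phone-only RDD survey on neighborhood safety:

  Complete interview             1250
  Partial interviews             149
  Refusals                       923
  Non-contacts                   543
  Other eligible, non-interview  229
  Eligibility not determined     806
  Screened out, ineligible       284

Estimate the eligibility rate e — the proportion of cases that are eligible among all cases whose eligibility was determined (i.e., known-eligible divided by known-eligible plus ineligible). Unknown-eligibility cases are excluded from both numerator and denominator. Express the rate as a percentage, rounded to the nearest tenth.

Known eligible → 1250 + 149 + 923 + 543 + 229 = 3094
e = 3094 / (3094 + 284) = 3094 / 3378 = 0.9159

91.6%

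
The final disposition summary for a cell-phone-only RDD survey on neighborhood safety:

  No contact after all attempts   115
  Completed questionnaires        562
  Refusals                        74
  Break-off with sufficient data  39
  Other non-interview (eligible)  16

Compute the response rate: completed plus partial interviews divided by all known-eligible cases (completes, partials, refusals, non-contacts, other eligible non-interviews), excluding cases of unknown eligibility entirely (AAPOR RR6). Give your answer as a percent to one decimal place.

74.6%

Top = 562 + 39 = 601
Denom = 562 + 39 + 74 + 115 + 16 = 806
RR6 = 601 / 806 = 0.7457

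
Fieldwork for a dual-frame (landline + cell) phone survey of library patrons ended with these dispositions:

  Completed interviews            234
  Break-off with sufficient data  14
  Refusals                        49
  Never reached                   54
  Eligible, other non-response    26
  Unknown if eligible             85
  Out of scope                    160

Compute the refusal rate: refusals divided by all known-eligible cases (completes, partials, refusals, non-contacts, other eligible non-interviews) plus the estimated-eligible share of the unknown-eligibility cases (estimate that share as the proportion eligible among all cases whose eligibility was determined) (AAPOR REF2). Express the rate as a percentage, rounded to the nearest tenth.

11.2%

Top: 49
Eligible (known): 234 + 14 + 49 + 54 + 26 = 377
e = 377 / (377 + 160) = 377 / 537 = 0.7020
e × U: 0.7020 × 85 = 59.67
Denominator: 377 + 59.67 = 436.67
REF2 = 49 / 436.67 = 0.1122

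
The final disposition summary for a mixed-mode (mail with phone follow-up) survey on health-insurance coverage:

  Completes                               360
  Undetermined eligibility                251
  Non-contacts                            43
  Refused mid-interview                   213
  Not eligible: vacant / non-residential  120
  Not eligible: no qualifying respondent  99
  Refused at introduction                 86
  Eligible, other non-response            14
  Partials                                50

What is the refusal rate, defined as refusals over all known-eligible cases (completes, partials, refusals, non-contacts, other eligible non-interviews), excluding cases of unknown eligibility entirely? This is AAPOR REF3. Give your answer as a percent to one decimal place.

Declined to participate = 86 + 213 = 299
Not eligible = 99 + 120 = 219
Num = 299
Base = 360 + 50 + 299 + 43 + 14 = 766
REF3 = 299 / 766 = 0.3903

39.0%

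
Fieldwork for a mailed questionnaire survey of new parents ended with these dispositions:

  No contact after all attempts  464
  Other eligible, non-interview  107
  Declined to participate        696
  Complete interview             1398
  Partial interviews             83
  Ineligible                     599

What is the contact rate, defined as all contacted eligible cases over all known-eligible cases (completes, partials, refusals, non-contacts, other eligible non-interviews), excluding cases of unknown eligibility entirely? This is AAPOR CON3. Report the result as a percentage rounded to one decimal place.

83.1%

Numerator = 1398 + 83 + 696 + 107 = 2284
Base = 1398 + 83 + 696 + 464 + 107 = 2748
CON3 = 2284 / 2748 = 0.8311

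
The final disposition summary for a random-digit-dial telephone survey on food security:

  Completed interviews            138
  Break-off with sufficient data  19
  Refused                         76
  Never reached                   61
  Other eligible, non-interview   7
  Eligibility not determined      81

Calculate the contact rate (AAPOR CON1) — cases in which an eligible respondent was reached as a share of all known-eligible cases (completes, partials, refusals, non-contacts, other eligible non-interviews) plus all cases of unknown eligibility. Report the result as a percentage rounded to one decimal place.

62.8%

Num: 138 + 19 + 76 + 7 = 240
Base: 138 + 19 + 76 + 61 + 7 + 81 = 382
CON1 = 240 / 382 = 0.6283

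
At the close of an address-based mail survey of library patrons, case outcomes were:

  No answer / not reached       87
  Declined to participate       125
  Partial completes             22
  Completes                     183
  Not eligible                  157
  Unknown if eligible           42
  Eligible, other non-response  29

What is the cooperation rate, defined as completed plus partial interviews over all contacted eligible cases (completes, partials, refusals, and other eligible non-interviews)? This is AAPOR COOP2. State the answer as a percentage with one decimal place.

57.1%

Top: 183 + 22 = 205
Base: 183 + 22 + 125 + 29 = 359
COOP2 = 205 / 359 = 0.5710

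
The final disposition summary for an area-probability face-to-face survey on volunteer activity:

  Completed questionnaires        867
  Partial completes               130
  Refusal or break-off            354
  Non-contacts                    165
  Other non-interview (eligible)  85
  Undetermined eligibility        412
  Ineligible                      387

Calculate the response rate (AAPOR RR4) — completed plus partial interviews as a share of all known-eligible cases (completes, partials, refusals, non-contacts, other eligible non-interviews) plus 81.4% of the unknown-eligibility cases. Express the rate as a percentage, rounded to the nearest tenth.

Num → 867 + 130 = 997
Eligible (known) → 867 + 130 + 354 + 165 + 85 = 1601
Estimated eligible among unknowns → 0.8140 × 412 = 335.37
Denominator → 1601 + 335.37 = 1936.37
RR4 = 997 / 1936.37 = 0.5149

51.5%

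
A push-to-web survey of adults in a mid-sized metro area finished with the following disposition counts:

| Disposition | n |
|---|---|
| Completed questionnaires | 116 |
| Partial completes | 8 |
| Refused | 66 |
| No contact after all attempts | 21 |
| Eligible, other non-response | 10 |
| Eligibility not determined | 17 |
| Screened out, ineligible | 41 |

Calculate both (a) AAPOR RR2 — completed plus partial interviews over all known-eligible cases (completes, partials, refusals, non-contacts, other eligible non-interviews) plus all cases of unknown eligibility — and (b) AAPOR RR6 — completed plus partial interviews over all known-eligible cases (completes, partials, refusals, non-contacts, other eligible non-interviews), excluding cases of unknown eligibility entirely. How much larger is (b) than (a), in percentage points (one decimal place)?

4.0

Num → 116 + 8 = 124
Denominator → 116 + 8 + 66 + 21 + 10 + 17 = 238
RR2 = 124 / 238 = 0.5210
Denominator → 116 + 8 + 66 + 21 + 10 = 221
RR6 = 124 / 221 = 0.5611
Difference = 56.11 − 52.10 = 4.01 percentage points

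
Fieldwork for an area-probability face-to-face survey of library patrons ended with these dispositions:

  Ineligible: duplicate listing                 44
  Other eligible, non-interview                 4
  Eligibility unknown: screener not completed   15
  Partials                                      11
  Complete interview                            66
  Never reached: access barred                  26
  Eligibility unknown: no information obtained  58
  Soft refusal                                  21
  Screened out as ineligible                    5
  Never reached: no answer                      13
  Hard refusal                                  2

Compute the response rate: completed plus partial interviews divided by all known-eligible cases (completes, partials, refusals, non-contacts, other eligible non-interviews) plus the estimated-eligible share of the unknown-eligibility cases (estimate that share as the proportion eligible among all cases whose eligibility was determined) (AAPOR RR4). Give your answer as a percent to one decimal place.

Refused = 2 + 21 = 23
No contact after all attempts = 13 + 26 = 39
Eligibility not determined = 15 + 58 = 73
Ineligible = 5 + 44 = 49
Top: 66 + 11 = 77
Determined eligible: 66 + 11 + 23 + 39 + 4 = 143
e = 143 / (143 + 49) = 143 / 192 = 0.7448
Eligible share of unknowns: 0.7448 × 73 = 54.37
Denom: 143 + 54.37 = 197.37
RR4 = 77 / 197.37 = 0.3901

39.0%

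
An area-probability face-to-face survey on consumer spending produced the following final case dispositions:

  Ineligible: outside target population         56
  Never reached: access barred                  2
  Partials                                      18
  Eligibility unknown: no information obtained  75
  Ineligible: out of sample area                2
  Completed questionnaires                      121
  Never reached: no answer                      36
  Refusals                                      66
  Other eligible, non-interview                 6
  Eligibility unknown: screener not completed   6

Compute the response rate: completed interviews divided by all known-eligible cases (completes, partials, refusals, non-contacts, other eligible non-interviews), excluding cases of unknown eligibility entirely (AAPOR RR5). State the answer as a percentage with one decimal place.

No contact after all attempts = 36 + 2 = 38
Unknown if eligible = 6 + 75 = 81
Ineligible = 56 + 2 = 58
Num → 121
Base → 121 + 18 + 66 + 38 + 6 = 249
RR5 = 121 / 249 = 0.4859

48.6%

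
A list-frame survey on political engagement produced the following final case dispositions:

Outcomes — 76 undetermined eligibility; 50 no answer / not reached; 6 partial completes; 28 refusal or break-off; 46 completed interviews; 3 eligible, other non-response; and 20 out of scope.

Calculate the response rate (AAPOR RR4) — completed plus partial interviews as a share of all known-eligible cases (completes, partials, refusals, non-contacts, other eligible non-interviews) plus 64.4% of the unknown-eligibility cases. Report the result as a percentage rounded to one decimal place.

28.6%

Numerator = 46 + 6 = 52
Known eligible = 46 + 6 + 28 + 50 + 3 = 133
e × U = 0.6440 × 76 = 48.94
Denom = 133 + 48.94 = 181.94
RR4 = 52 / 181.94 = 0.2858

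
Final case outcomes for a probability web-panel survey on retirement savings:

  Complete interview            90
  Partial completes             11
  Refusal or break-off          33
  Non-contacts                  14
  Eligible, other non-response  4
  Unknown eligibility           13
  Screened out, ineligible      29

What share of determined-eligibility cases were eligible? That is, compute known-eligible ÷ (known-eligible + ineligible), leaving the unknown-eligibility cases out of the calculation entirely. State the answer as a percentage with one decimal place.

84.0%

Determined eligible → 90 + 11 + 33 + 14 + 4 = 152
e = 152 / (152 + 29) = 152 / 181 = 0.8398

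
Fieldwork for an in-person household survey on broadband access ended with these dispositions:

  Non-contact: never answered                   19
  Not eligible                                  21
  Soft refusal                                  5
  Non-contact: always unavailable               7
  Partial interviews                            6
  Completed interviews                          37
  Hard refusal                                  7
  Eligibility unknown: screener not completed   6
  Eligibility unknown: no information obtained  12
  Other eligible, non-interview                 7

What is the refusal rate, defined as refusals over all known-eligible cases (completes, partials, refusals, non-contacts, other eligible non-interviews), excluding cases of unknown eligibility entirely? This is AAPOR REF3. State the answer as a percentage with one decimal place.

13.6%

Refusal or break-off = 7 + 5 = 12
No answer / not reached = 19 + 7 = 26
Unknown eligibility = 6 + 12 = 18
Numerator: 12
Denominator: 37 + 6 + 12 + 26 + 7 = 88
REF3 = 12 / 88 = 0.1364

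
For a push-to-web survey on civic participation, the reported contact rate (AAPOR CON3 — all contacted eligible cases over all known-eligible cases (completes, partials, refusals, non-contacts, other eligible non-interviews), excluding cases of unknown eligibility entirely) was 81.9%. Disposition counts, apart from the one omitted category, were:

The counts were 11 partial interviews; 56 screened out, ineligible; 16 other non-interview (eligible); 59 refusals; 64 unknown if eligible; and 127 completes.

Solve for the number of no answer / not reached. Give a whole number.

47

Top: 127 + 11 + 59 + 16 = 213
CON3 = 213 / D = 0.819
D = 213 / 0.819 = 260.1
Other denominator terms total 213
no answer / not reached = 260.1 − 213 ≈ 47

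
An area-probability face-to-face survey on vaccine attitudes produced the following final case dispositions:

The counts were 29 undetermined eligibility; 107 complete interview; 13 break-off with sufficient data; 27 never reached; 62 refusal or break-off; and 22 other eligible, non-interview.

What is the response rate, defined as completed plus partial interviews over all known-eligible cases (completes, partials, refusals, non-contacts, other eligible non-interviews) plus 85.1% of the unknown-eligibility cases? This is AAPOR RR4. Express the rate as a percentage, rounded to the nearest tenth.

Numerator → 107 + 13 = 120
Determined eligible → 107 + 13 + 62 + 27 + 22 = 231
e × U → 0.8510 × 29 = 24.68
Denom → 231 + 24.68 = 255.68
RR4 = 120 / 255.68 = 0.4693

46.9%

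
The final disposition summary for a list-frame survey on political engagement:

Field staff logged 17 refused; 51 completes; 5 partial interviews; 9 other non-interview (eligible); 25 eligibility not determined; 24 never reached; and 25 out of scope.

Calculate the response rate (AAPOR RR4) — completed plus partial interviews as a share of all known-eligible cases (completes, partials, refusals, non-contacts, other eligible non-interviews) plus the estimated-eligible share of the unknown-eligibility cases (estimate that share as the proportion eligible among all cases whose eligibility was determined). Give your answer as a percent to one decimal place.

Num → 51 + 5 = 56
Determined eligible → 51 + 5 + 17 + 24 + 9 = 106
e = 106 / (106 + 25) = 106 / 131 = 0.8092
Eligible share of unknowns → 0.8092 × 25 = 20.23
Denom → 106 + 20.23 = 126.23
RR4 = 56 / 126.23 = 0.4436

44.4%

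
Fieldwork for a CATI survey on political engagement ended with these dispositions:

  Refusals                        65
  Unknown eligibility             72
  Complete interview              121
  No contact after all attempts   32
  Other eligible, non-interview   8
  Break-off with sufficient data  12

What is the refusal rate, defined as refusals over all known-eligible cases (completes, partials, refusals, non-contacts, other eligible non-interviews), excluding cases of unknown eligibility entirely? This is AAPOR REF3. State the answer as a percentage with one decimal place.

Top → 65
Base → 121 + 12 + 65 + 32 + 8 = 238
REF3 = 65 / 238 = 0.2731

27.3%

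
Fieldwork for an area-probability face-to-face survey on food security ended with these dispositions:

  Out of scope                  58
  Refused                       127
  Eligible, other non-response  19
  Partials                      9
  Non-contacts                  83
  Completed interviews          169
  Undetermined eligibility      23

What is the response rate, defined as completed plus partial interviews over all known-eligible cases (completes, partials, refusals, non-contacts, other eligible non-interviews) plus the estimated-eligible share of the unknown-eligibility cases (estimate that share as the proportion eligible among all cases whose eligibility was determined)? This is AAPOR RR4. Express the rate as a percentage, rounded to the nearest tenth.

41.7%

Num: 169 + 9 = 178
Eligible (known): 169 + 9 + 127 + 83 + 19 = 407
e = 407 / (407 + 58) = 407 / 465 = 0.8753
e × U: 0.8753 × 23 = 20.13
Denom: 407 + 20.13 = 427.13
RR4 = 178 / 427.13 = 0.4167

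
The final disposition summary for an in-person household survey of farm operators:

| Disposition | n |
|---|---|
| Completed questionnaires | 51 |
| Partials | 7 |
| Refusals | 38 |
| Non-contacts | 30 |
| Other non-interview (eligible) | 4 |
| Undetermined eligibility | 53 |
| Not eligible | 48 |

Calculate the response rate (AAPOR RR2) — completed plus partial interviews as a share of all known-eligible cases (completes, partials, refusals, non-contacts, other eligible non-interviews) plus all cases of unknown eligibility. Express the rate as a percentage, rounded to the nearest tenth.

Top → 51 + 7 = 58
Base → 51 + 7 + 38 + 30 + 4 + 53 = 183
RR2 = 58 / 183 = 0.3169

31.7%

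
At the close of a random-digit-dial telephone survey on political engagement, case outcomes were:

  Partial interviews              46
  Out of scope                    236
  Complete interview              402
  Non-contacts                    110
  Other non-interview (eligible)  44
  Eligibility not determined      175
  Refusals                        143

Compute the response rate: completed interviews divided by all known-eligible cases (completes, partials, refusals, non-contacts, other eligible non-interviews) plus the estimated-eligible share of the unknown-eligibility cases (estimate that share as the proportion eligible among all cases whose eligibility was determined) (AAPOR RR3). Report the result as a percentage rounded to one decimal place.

Numerator = 402
Known eligible = 402 + 46 + 143 + 110 + 44 = 745
e = 745 / (745 + 236) = 745 / 981 = 0.7594
e × U = 0.7594 × 175 = 132.89
Denom = 745 + 132.89 = 877.89
RR3 = 402 / 877.89 = 0.4579

45.8%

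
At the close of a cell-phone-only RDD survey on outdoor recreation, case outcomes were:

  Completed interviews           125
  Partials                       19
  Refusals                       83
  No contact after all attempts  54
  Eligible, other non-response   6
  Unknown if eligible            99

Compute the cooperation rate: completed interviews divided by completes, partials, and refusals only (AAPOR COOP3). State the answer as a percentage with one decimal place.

55.1%

Numerator → 125
Denom → 125 + 19 + 83 = 227
COOP3 = 125 / 227 = 0.5507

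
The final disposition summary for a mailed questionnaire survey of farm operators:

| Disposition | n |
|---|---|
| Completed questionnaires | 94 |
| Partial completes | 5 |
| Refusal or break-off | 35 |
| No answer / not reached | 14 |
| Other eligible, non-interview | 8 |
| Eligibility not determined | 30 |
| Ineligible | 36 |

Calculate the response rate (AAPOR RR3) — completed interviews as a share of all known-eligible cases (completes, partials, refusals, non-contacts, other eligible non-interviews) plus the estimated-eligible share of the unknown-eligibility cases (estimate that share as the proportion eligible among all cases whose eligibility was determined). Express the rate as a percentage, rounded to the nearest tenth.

52.1%

Top = 94
Eligible (known) = 94 + 5 + 35 + 14 + 8 = 156
e = 156 / (156 + 36) = 156 / 192 = 0.8125
Eligible share of unknowns = 0.8125 × 30 = 24.38
Base = 156 + 24.38 = 180.38
RR3 = 94 / 180.38 = 0.5211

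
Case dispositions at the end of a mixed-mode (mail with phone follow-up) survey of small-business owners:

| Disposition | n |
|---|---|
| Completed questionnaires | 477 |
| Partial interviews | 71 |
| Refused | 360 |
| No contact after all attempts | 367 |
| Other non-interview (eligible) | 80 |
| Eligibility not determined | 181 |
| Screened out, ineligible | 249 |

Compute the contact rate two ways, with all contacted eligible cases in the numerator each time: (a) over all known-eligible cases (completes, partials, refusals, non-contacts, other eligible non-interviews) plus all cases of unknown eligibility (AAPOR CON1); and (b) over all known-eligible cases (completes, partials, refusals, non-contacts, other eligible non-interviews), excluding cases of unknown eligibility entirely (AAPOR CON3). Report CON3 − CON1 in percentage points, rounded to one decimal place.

8.6

Numerator → 477 + 71 + 360 + 80 = 988
Base → 477 + 71 + 360 + 367 + 80 + 181 = 1536
CON1 = 988 / 1536 = 0.6432
Base → 477 + 71 + 360 + 367 + 80 = 1355
CON3 = 988 / 1355 = 0.7292
Difference = 72.92 − 64.32 = 8.60 percentage points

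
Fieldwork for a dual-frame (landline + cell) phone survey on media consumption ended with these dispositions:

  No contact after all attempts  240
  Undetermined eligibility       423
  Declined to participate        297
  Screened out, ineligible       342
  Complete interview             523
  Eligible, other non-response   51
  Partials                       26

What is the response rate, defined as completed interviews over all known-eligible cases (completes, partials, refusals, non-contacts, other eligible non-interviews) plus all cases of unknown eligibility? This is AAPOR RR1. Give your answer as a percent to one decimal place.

Numerator → 523
Denominator → 523 + 26 + 297 + 240 + 51 + 423 = 1560
RR1 = 523 / 1560 = 0.3353

33.5%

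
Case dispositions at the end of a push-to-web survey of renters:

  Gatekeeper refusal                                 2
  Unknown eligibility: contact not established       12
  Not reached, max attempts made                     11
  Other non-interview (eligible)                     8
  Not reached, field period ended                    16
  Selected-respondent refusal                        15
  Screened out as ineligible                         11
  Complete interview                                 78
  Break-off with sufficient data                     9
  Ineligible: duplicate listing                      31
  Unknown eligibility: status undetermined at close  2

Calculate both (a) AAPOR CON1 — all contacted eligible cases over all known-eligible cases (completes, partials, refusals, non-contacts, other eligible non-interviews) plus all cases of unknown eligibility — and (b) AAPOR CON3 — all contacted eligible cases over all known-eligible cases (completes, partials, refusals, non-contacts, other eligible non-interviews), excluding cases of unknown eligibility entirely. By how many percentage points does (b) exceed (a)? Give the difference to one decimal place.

7.4

Refused = 2 + 15 = 17
No contact after all attempts = 16 + 11 = 27
Eligibility not determined = 12 + 2 = 14
Out of scope = 11 + 31 = 42
Num: 78 + 9 + 17 + 8 = 112
Denom: 78 + 9 + 17 + 27 + 8 + 14 = 153
CON1 = 112 / 153 = 0.7320
Denom: 78 + 9 + 17 + 27 + 8 = 139
CON3 = 112 / 139 = 0.8058
Difference = 80.58 − 73.20 = 7.38 percentage points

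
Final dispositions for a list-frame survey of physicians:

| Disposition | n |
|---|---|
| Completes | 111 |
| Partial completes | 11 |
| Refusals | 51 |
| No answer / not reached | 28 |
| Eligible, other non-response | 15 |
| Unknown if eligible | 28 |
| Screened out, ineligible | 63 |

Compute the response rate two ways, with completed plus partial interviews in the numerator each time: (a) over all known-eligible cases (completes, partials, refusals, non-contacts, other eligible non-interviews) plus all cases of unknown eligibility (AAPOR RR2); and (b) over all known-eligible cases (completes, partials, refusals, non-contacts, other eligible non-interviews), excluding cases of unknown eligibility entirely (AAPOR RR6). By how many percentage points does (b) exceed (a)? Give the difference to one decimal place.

Numerator: 111 + 11 = 122
Denominator: 111 + 11 + 51 + 28 + 15 + 28 = 244
RR2 = 122 / 244 = 0.5000
Denominator: 111 + 11 + 51 + 28 + 15 = 216
RR6 = 122 / 216 = 0.5648
Difference = 56.48 − 50.00 = 6.48 percentage points

6.5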